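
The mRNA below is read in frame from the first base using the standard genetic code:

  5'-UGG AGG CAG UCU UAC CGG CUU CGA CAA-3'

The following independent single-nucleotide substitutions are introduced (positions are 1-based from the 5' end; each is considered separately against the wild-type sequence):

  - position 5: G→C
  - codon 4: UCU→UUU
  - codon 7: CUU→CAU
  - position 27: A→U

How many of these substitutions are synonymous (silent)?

Codon 2: AGG (Arg) → ACG (Thr) — missense.
Codon 4: UCU (Ser) → UUU (Phe) — missense.
Codon 7: CUU (Leu) → CAU (His) — missense.
Codon 9: CAA (Gln) → CAU (His) — missense.
Synonymous: 0 of 4.

0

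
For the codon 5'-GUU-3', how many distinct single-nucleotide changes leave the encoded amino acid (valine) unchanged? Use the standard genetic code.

Position 1: none → 0 synonymous.
Position 2: none → 0 synonymous.
Position 3: GUC, GUA, GUG → 3 synonymous.
Total: 0 + 0 + 3 = 3.

3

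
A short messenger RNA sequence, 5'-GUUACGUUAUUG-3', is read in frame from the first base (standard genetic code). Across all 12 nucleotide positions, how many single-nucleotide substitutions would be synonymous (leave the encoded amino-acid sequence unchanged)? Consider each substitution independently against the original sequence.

Codon 1 (GUU, Val): 3 synonymous substitutions.
Codon 2 (ACG, Thr): 3 synonymous substitutions.
Codon 3 (UUA, Leu): 2 synonymous substitutions.
Codon 4 (UUG, Leu): 2 synonymous substitutions.
Total: 3 + 3 + 2 + 2 = 10.

10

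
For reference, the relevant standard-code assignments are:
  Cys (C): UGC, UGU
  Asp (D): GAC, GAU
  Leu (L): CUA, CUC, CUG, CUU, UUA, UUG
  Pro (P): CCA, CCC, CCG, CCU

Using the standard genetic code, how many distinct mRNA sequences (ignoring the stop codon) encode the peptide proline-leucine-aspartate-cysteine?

96

Pro: 4 codons.
Leu: 6 codons.
Asp: 2 codons.
Cys: 2 codons.
4 × 6 × 2 × 2 = 96.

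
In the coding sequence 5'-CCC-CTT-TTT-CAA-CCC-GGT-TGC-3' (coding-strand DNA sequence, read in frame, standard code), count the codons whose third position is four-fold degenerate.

Codon 1 CCC (Pro): third position 4-fold.
Codon 2 CTT (Leu): third position 4-fold.
Codon 3 TTT (Phe): third position 2-fold.
Codon 4 CAA (Gln): third position 2-fold.
Codon 5 CCC (Pro): third position 4-fold.
Codon 6 GGT (Gly): third position 4-fold.
Codon 7 TGC (Cys): third position 2-fold.
Four-fold degenerate third positions: 4.

4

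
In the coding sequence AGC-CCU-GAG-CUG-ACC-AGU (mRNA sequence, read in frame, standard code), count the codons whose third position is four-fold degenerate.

Codon 1 AGC (Ser): third position 2-fold.
Codon 2 CCU (Pro): third position 4-fold.
Codon 3 GAG (Glu): third position 2-fold.
Codon 4 CUG (Leu): third position 4-fold.
Codon 5 ACC (Thr): third position 4-fold.
Codon 6 AGU (Ser): third position 2-fold.
Four-fold degenerate third positions: 3.

3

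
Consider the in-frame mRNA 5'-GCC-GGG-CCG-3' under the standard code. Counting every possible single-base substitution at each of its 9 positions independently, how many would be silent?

9

Codon 1 (GCC, Ala): 3 synonymous substitutions.
Codon 2 (GGG, Gly): 3 synonymous substitutions.
Codon 3 (CCG, Pro): 3 synonymous substitutions.
Total: 3 + 3 + 3 = 9.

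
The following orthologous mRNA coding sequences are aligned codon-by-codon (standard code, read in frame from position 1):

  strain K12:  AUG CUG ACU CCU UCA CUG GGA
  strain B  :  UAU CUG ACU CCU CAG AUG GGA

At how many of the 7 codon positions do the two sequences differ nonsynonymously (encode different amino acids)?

3

Codon 1: AUG Met / UAU Tyr — nonsynonymous.
Codon 2: CUG Leu / CUG Leu — identical.
Codon 3: ACU Thr / ACU Thr — identical.
Codon 4: CCU Pro / CCU Pro — identical.
Codon 5: UCA Ser / CAG Gln — nonsynonymous.
Codon 6: CUG Leu / AUG Met — nonsynonymous.
Codon 7: GGA Gly / GGA Gly — identical.
Nonsynonymous differences: 3.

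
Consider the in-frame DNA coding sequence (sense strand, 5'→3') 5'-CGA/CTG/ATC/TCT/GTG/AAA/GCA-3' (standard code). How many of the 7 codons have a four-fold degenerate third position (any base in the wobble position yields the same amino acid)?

Codon 1 CGA (Arg): third position 4-fold.
Codon 2 CTG (Leu): third position 4-fold.
Codon 3 ATC (Ile): third position 3-fold.
Codon 4 TCT (Ser): third position 4-fold.
Codon 5 GTG (Val): third position 4-fold.
Codon 6 AAA (Lys): third position 2-fold.
Codon 7 GCA (Ala): third position 4-fold.
Four-fold degenerate third positions: 5.

5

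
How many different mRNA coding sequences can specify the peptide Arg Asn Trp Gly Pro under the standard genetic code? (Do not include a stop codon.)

192

Arg: 6 codons.
Asn: 2 codons.
Trp: 1 codon.
Gly: 4 codons.
Pro: 4 codons.
6 × 2 × 1 × 4 × 4 = 192.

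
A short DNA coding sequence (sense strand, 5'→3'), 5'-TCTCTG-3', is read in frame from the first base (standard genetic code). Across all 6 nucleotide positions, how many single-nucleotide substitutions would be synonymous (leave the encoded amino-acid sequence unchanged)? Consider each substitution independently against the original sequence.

7

Codon 1 (TCT, Ser): 3 synonymous substitutions.
Codon 2 (CTG, Leu): 4 synonymous substitutions.
Total: 3 + 4 = 7.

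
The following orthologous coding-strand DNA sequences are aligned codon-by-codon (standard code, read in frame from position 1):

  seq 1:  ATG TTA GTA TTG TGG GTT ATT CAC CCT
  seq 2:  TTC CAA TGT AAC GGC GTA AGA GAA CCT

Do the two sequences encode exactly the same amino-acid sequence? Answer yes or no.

Codon 1: ATG Met / TTC Phe — nonsynonymous.
Codon 2: TTA Leu / CAA Gln — nonsynonymous.
Codon 3: GTA Val / TGT Cys — nonsynonymous.
Codon 4: TTG Leu / AAC Asn — nonsynonymous.
Codon 5: TGG Trp / GGC Gly — nonsynonymous.
Codon 6: GTT Val / GTA Val — synonymous.
Codon 7: ATT Ile / AGA Arg — nonsynonymous.
Codon 8: CAC His / GAA Glu — nonsynonymous.
Codon 9: CCT Pro / CCT Pro — identical.
Nonsynonymous differences: 7 → different protein.

no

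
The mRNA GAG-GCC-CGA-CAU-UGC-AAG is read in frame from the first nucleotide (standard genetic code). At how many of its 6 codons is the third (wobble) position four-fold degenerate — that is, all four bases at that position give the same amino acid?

2

Codon 1 GAG (Glu): third position 2-fold.
Codon 2 GCC (Ala): third position 4-fold.
Codon 3 CGA (Arg): third position 4-fold.
Codon 4 CAU (His): third position 2-fold.
Codon 5 UGC (Cys): third position 2-fold.
Codon 6 AAG (Lys): third position 2-fold.
Four-fold degenerate third positions: 2.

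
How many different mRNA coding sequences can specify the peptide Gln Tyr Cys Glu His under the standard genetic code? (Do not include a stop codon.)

Gln: 2 codons.
Tyr: 2 codons.
Cys: 2 codons.
Glu: 2 codons.
His: 2 codons.
2 × 2 × 2 × 2 × 2 = 32.

32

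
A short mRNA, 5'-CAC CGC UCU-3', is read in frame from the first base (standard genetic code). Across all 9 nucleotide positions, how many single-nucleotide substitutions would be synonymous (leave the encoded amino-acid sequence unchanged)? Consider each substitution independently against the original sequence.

7

Codon 1 (CAC, His): 1 synonymous substitution.
Codon 2 (CGC, Arg): 3 synonymous substitutions.
Codon 3 (UCU, Ser): 3 synonymous substitutions.
Total: 1 + 3 + 3 = 7.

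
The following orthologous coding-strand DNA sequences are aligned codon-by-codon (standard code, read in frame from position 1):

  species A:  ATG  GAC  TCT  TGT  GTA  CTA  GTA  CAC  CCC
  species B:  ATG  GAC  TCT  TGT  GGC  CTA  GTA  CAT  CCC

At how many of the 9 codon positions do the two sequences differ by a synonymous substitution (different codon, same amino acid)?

1

Codon 1: ATG Met / ATG Met — identical.
Codon 2: GAC Asp / GAC Asp — identical.
Codon 3: TCT Ser / TCT Ser — identical.
Codon 4: TGT Cys / TGT Cys — identical.
Codon 5: GTA Val / GGC Gly — nonsynonymous.
Codon 6: CTA Leu / CTA Leu — identical.
Codon 7: GTA Val / GTA Val — identical.
Codon 8: CAC His / CAT His — synonymous.
Codon 9: CCC Pro / CCC Pro — identical.
Synonymous differences: 1.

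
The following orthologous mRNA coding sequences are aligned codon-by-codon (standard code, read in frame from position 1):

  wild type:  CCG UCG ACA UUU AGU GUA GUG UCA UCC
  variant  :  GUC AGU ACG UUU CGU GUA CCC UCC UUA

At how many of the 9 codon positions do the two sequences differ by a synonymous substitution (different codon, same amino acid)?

Codon 1: CCG Pro / GUC Val — nonsynonymous.
Codon 2: UCG Ser / AGU Ser — synonymous.
Codon 3: ACA Thr / ACG Thr — synonymous.
Codon 4: UUU Phe / UUU Phe — identical.
Codon 5: AGU Ser / CGU Arg — nonsynonymous.
Codon 6: GUA Val / GUA Val — identical.
Codon 7: GUG Val / CCC Pro — nonsynonymous.
Codon 8: UCA Ser / UCC Ser — synonymous.
Codon 9: UCC Ser / UUA Leu — nonsynonymous.
Synonymous differences: 3.

3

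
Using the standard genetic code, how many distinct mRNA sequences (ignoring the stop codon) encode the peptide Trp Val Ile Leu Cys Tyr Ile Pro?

3456

Trp: 1 codon.
Val: 4 codons.
Ile: 3 codons.
Leu: 6 codons.
Cys: 2 codons.
Tyr: 2 codons.
Ile: 3 codons.
Pro: 4 codons.
1 × 4 × 3 × 6 × 2 × 2 × 3 × 4 = 3456.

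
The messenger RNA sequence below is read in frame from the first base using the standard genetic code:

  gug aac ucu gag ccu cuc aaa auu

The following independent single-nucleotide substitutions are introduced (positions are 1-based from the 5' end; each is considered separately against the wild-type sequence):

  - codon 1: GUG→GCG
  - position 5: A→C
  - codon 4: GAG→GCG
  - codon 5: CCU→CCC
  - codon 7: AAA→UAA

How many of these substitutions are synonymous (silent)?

1

Codon 1: GUG (Val) → GCG (Ala) — missense.
Codon 2: AAC (Asn) → ACC (Thr) — missense.
Codon 4: GAG (Glu) → GCG (Ala) — missense.
Codon 5: CCU (Pro) → CCC (Pro) — synonymous.
Codon 7: AAA (Lys) → UAA (Stop) — nonsense.
Synonymous: 1 of 5.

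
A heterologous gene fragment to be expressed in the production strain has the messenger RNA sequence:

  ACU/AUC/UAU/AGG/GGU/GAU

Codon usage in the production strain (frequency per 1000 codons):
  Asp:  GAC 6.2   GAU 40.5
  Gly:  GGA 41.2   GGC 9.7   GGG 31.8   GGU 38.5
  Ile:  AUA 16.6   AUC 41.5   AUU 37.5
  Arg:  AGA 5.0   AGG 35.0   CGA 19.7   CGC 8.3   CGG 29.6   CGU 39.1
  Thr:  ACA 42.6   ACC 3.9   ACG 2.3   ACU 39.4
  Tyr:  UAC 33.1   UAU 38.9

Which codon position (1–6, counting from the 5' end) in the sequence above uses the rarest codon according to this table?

Codon 1 ACU (Thr): 39.4 per 1000.
Codon 2 AUC (Ile): 41.5 per 1000.
Codon 3 UAU (Tyr): 38.9 per 1000.
Codon 4 AGG (Arg): 35.0 per 1000.
Codon 5 GGU (Gly): 38.5 per 1000.
Codon 6 GAU (Asp): 40.5 per 1000.
Lowest frequency is 35.0 at codon 4.

4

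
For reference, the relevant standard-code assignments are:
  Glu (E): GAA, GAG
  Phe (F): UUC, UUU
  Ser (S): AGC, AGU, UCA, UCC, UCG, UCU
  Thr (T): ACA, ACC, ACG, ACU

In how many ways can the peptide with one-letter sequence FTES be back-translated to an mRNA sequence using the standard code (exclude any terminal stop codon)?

Phe: 2 codons.
Thr: 4 codons.
Glu: 2 codons.
Ser: 6 codons.
2 × 4 × 2 × 6 = 96.

96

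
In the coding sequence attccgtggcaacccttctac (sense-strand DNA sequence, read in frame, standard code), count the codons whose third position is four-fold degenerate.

2

Codon 1 ATT (Ile): third position 3-fold.
Codon 2 CCG (Pro): third position 4-fold.
Codon 3 TGG (Trp): third position 1-fold.
Codon 4 CAA (Gln): third position 2-fold.
Codon 5 CCC (Pro): third position 4-fold.
Codon 6 TTC (Phe): third position 2-fold.
Codon 7 TAC (Tyr): third position 2-fold.
Four-fold degenerate third positions: 2.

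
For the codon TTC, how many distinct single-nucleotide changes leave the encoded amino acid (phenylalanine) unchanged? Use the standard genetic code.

1

Position 1: none → 0 synonymous.
Position 2: none → 0 synonymous.
Position 3: TTT → 1 synonymous.
Total: 0 + 0 + 1 = 1.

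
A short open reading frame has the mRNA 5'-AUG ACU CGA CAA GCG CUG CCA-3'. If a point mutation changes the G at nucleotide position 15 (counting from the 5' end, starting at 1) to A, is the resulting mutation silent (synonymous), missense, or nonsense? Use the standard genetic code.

silent

Position 15 falls in codon 5: GCG → Ala.
After the substitution the codon is GCA → Ala.
Both encode Ala, so the change is synonymous.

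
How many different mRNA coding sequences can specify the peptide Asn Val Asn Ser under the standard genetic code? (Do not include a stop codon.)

96

Asn: 2 codons.
Val: 4 codons.
Asn: 2 codons.
Ser: 6 codons.
2 × 4 × 2 × 6 = 96.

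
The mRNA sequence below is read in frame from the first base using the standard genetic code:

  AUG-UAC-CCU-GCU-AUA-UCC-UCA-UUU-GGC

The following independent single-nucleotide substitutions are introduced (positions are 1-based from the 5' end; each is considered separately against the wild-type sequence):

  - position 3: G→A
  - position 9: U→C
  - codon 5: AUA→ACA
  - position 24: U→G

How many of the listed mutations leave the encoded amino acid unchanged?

1

Codon 1: AUG (Met) → AUA (Ile) — missense.
Codon 3: CCU (Pro) → CCC (Pro) — synonymous.
Codon 5: AUA (Ile) → ACA (Thr) — missense.
Codon 8: UUU (Phe) → UUG (Leu) — missense.
Synonymous: 1 of 4.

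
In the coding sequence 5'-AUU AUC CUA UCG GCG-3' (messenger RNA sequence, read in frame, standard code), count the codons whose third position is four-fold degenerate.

3

Codon 1 AUU (Ile): third position 3-fold.
Codon 2 AUC (Ile): third position 3-fold.
Codon 3 CUA (Leu): third position 4-fold.
Codon 4 UCG (Ser): third position 4-fold.
Codon 5 GCG (Ala): third position 4-fold.
Four-fold degenerate third positions: 3.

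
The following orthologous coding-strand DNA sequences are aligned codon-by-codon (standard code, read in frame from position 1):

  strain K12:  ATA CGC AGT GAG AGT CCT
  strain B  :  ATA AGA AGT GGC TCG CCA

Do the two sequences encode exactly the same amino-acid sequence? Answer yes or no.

Codon 1: ATA Ile / ATA Ile — identical.
Codon 2: CGC Arg / AGA Arg — synonymous.
Codon 3: AGT Ser / AGT Ser — identical.
Codon 4: GAG Glu / GGC Gly — nonsynonymous.
Codon 5: AGT Ser / TCG Ser — synonymous.
Codon 6: CCT Pro / CCA Pro — synonymous.
Nonsynonymous differences: 1 → different protein.

no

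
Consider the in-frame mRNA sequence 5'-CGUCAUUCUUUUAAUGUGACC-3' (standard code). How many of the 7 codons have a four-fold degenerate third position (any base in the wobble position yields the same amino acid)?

4

Codon 1 CGU (Arg): third position 4-fold.
Codon 2 CAU (His): third position 2-fold.
Codon 3 UCU (Ser): third position 4-fold.
Codon 4 UUU (Phe): third position 2-fold.
Codon 5 AAU (Asn): third position 2-fold.
Codon 6 GUG (Val): third position 4-fold.
Codon 7 ACC (Thr): third position 4-fold.
Four-fold degenerate third positions: 4.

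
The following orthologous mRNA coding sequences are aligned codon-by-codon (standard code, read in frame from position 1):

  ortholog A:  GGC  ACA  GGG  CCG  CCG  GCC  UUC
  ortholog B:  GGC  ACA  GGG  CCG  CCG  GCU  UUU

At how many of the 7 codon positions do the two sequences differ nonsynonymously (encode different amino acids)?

0

Codon 1: GGC Gly / GGC Gly — identical.
Codon 2: ACA Thr / ACA Thr — identical.
Codon 3: GGG Gly / GGG Gly — identical.
Codon 4: CCG Pro / CCG Pro — identical.
Codon 5: CCG Pro / CCG Pro — identical.
Codon 6: GCC Ala / GCU Ala — synonymous.
Codon 7: UUC Phe / UUU Phe — synonymous.
Nonsynonymous differences: 0.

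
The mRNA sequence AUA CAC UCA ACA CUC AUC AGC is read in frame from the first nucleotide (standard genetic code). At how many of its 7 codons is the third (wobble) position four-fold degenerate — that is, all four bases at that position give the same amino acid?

Codon 1 AUA (Ile): third position 3-fold.
Codon 2 CAC (His): third position 2-fold.
Codon 3 UCA (Ser): third position 4-fold.
Codon 4 ACA (Thr): third position 4-fold.
Codon 5 CUC (Leu): third position 4-fold.
Codon 6 AUC (Ile): third position 3-fold.
Codon 7 AGC (Ser): third position 2-fold.
Four-fold degenerate third positions: 3.

3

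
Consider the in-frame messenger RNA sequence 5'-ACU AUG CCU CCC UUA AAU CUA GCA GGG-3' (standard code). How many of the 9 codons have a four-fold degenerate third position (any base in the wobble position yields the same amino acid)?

Codon 1 ACU (Thr): third position 4-fold.
Codon 2 AUG (Met): third position 1-fold.
Codon 3 CCU (Pro): third position 4-fold.
Codon 4 CCC (Pro): third position 4-fold.
Codon 5 UUA (Leu): third position 2-fold.
Codon 6 AAU (Asn): third position 2-fold.
Codon 7 CUA (Leu): third position 4-fold.
Codon 8 GCA (Ala): third position 4-fold.
Codon 9 GGG (Gly): third position 4-fold.
Four-fold degenerate third positions: 6.

6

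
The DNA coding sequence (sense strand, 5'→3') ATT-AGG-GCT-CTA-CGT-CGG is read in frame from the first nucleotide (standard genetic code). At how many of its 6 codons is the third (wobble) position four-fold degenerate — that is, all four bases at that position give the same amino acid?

4

Codon 1 ATT (Ile): third position 3-fold.
Codon 2 AGG (Arg): third position 2-fold.
Codon 3 GCT (Ala): third position 4-fold.
Codon 4 CTA (Leu): third position 4-fold.
Codon 5 CGT (Arg): third position 4-fold.
Codon 6 CGG (Arg): third position 4-fold.
Four-fold degenerate third positions: 4.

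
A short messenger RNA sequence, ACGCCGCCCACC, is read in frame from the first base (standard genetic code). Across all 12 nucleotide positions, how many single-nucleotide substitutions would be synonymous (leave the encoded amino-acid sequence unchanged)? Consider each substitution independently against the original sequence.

Codon 1 (ACG, Thr): 3 synonymous substitutions.
Codon 2 (CCG, Pro): 3 synonymous substitutions.
Codon 3 (CCC, Pro): 3 synonymous substitutions.
Codon 4 (ACC, Thr): 3 synonymous substitutions.
Total: 3 + 3 + 3 + 3 = 12.

12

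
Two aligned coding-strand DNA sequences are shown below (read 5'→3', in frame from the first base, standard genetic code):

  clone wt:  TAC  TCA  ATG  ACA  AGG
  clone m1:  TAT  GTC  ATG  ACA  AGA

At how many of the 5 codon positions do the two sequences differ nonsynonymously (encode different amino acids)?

1

Codon 1: TAC Tyr / TAT Tyr — synonymous.
Codon 2: TCA Ser / GTC Val — nonsynonymous.
Codon 3: ATG Met / ATG Met — identical.
Codon 4: ACA Thr / ACA Thr — identical.
Codon 5: AGG Arg / AGA Arg — synonymous.
Nonsynonymous differences: 1.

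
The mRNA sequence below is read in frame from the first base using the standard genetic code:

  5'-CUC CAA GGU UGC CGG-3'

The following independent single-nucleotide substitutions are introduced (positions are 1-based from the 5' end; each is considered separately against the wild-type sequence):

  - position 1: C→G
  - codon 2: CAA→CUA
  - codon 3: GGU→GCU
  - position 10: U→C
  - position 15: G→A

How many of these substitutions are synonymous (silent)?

1

Codon 1: CUC (Leu) → GUC (Val) — missense.
Codon 2: CAA (Gln) → CUA (Leu) — missense.
Codon 3: GGU (Gly) → GCU (Ala) — missense.
Codon 4: UGC (Cys) → CGC (Arg) — missense.
Codon 5: CGG (Arg) → CGA (Arg) — synonymous.
Synonymous: 1 of 5.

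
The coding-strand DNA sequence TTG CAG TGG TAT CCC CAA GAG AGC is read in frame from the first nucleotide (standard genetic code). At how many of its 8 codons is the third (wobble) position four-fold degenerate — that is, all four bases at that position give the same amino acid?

1

Codon 1 TTG (Leu): third position 2-fold.
Codon 2 CAG (Gln): third position 2-fold.
Codon 3 TGG (Trp): third position 1-fold.
Codon 4 TAT (Tyr): third position 2-fold.
Codon 5 CCC (Pro): third position 4-fold.
Codon 6 CAA (Gln): third position 2-fold.
Codon 7 GAG (Glu): third position 2-fold.
Codon 8 AGC (Ser): third position 2-fold.
Four-fold degenerate third positions: 1.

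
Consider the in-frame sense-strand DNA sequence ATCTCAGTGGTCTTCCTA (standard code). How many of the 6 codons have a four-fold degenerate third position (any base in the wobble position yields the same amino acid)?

4

Codon 1 ATC (Ile): third position 3-fold.
Codon 2 TCA (Ser): third position 4-fold.
Codon 3 GTG (Val): third position 4-fold.
Codon 4 GTC (Val): third position 4-fold.
Codon 5 TTC (Phe): third position 2-fold.
Codon 6 CTA (Leu): third position 4-fold.
Four-fold degenerate third positions: 4.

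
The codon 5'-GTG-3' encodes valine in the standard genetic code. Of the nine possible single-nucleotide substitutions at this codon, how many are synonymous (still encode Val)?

3

Position 1: none → 0 synonymous.
Position 2: none → 0 synonymous.
Position 3: GTT, GTC, GTA → 3 synonymous.
Total: 0 + 0 + 3 = 3.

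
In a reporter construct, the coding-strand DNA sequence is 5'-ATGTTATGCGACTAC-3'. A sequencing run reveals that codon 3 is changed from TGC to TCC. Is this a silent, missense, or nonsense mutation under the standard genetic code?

Position 8 falls in codon 3: TGC → Cys.
After the substitution the codon is TCC → Ser.
Cys ≠ Ser, so this is a missense mutation.

missense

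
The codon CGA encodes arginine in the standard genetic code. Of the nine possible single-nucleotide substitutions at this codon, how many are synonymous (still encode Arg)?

4

Position 1: AGA → 1 synonymous.
Position 2: none → 0 synonymous.
Position 3: CGU, CGC, CGG → 3 synonymous.
Total: 1 + 0 + 3 = 4.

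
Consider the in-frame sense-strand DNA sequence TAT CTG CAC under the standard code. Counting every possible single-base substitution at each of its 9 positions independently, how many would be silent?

Codon 1 (TAT, Tyr): 1 synonymous substitution.
Codon 2 (CTG, Leu): 4 synonymous substitutions.
Codon 3 (CAC, His): 1 synonymous substitution.
Total: 1 + 4 + 1 = 6.

6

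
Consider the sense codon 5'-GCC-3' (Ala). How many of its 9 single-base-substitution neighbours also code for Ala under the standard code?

Position 1: none → 0 synonymous.
Position 2: none → 0 synonymous.
Position 3: GCT, GCA, GCG → 3 synonymous.
Total: 0 + 0 + 3 = 3.

3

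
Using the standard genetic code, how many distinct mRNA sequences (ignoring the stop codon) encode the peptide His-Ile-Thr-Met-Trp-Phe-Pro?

His: 2 codons.
Ile: 3 codons.
Thr: 4 codons.
Met: 1 codon.
Trp: 1 codon.
Phe: 2 codons.
Pro: 4 codons.
2 × 3 × 4 × 1 × 1 × 2 × 4 = 192.

192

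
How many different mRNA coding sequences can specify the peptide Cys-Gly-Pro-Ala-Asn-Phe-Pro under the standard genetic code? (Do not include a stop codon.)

2048

Cys: 2 codons.
Gly: 4 codons.
Pro: 4 codons.
Ala: 4 codons.
Asn: 2 codons.
Phe: 2 codons.
Pro: 4 codons.
2 × 4 × 4 × 4 × 2 × 2 × 4 = 2048.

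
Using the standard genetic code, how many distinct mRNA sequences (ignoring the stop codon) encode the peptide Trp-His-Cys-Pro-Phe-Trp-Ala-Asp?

Trp: 1 codon.
His: 2 codons.
Cys: 2 codons.
Pro: 4 codons.
Phe: 2 codons.
Trp: 1 codon.
Ala: 4 codons.
Asp: 2 codons.
1 × 2 × 2 × 4 × 2 × 1 × 4 × 2 = 256.

256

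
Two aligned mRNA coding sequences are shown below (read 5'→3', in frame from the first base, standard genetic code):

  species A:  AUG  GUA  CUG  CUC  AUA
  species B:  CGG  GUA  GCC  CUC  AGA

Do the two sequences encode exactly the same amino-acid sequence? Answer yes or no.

Codon 1: AUG Met / CGG Arg — nonsynonymous.
Codon 2: GUA Val / GUA Val — identical.
Codon 3: CUG Leu / GCC Ala — nonsynonymous.
Codon 4: CUC Leu / CUC Leu — identical.
Codon 5: AUA Ile / AGA Arg — nonsynonymous.
Nonsynonymous differences: 3 → different protein.

no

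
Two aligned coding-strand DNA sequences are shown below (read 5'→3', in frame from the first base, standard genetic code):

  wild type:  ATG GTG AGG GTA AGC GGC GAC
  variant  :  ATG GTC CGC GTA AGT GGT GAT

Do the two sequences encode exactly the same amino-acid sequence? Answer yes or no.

yes

Codon 1: ATG Met / ATG Met — identical.
Codon 2: GTG Val / GTC Val — synonymous.
Codon 3: AGG Arg / CGC Arg — synonymous.
Codon 4: GTA Val / GTA Val — identical.
Codon 5: AGC Ser / AGT Ser — synonymous.
Codon 6: GGC Gly / GGT Gly — synonymous.
Codon 7: GAC Asp / GAT Asp — synonymous.
Nonsynonymous differences: 0 → same protein.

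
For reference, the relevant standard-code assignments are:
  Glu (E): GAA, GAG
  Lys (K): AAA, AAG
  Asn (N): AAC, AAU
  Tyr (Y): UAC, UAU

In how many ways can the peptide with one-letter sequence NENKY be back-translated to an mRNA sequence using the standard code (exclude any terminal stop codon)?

Asn: 2 codons.
Glu: 2 codons.
Asn: 2 codons.
Lys: 2 codons.
Tyr: 2 codons.
2 × 2 × 2 × 2 × 2 = 32.

32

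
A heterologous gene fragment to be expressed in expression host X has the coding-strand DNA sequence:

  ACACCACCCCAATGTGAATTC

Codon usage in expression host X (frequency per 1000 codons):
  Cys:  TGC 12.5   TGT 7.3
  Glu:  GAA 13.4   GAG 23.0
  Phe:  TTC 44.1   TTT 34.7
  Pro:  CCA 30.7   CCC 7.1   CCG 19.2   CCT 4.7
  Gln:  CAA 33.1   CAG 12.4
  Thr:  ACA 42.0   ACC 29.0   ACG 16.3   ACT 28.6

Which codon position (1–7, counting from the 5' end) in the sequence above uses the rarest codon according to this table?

Codon 1 ACA (Thr): 42.0 per 1000.
Codon 2 CCA (Pro): 30.7 per 1000.
Codon 3 CCC (Pro): 7.1 per 1000.
Codon 4 CAA (Gln): 33.1 per 1000.
Codon 5 TGT (Cys): 7.3 per 1000.
Codon 6 GAA (Glu): 13.4 per 1000.
Codon 7 TTC (Phe): 44.1 per 1000.
Lowest frequency is 7.1 at codon 3.

3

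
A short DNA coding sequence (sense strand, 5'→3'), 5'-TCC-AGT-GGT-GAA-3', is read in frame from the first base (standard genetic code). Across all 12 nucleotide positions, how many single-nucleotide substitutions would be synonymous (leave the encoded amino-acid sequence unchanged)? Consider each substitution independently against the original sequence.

8

Codon 1 (TCC, Ser): 3 synonymous substitutions.
Codon 2 (AGT, Ser): 1 synonymous substitution.
Codon 3 (GGT, Gly): 3 synonymous substitutions.
Codon 4 (GAA, Glu): 1 synonymous substitution.
Total: 3 + 1 + 3 + 1 = 8.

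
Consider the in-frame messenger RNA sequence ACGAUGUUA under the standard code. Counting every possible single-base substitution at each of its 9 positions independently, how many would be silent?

5

Codon 1 (ACG, Thr): 3 synonymous substitutions.
Codon 2 (AUG, Met): 0 synonymous substitutions.
Codon 3 (UUA, Leu): 2 synonymous substitutions.
Total: 3 + 0 + 2 = 5.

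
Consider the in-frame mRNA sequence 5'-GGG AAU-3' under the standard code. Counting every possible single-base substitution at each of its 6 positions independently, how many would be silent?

Codon 1 (GGG, Gly): 3 synonymous substitutions.
Codon 2 (AAU, Asn): 1 synonymous substitution.
Total: 3 + 1 = 4.

4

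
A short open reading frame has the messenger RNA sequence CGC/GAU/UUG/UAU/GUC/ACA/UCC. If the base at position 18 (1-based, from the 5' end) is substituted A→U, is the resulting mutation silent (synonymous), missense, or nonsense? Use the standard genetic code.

Position 18 falls in codon 6: ACA → Thr.
After the substitution the codon is ACU → Thr.
Both encode Thr, so the change is synonymous.

silent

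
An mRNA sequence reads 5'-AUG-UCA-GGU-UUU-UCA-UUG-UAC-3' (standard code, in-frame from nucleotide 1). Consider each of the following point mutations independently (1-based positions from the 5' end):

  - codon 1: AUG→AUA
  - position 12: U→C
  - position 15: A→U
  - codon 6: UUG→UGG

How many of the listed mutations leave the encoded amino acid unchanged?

2

Codon 1: AUG (Met) → AUA (Ile) — missense.
Codon 4: UUU (Phe) → UUC (Phe) — synonymous.
Codon 5: UCA (Ser) → UCU (Ser) — synonymous.
Codon 6: UUG (Leu) → UGG (Trp) — missense.
Synonymous: 2 of 4.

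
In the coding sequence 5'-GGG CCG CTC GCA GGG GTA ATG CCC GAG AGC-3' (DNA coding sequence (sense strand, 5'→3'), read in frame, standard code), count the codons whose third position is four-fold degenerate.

7

Codon 1 GGG (Gly): third position 4-fold.
Codon 2 CCG (Pro): third position 4-fold.
Codon 3 CTC (Leu): third position 4-fold.
Codon 4 GCA (Ala): third position 4-fold.
Codon 5 GGG (Gly): third position 4-fold.
Codon 6 GTA (Val): third position 4-fold.
Codon 7 ATG (Met): third position 1-fold.
Codon 8 CCC (Pro): third position 4-fold.
Codon 9 GAG (Glu): third position 2-fold.
Codon 10 AGC (Ser): third position 2-fold.
Four-fold degenerate third positions: 7.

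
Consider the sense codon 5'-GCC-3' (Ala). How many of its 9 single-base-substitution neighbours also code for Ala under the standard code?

Position 1: none → 0 synonymous.
Position 2: none → 0 synonymous.
Position 3: GCU, GCA, GCG → 3 synonymous.
Total: 0 + 0 + 3 = 3.

3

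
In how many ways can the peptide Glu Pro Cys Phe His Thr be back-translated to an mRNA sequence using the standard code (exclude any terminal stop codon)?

Glu: 2 codons.
Pro: 4 codons.
Cys: 2 codons.
Phe: 2 codons.
His: 2 codons.
Thr: 4 codons.
2 × 4 × 2 × 2 × 2 × 4 = 256.

256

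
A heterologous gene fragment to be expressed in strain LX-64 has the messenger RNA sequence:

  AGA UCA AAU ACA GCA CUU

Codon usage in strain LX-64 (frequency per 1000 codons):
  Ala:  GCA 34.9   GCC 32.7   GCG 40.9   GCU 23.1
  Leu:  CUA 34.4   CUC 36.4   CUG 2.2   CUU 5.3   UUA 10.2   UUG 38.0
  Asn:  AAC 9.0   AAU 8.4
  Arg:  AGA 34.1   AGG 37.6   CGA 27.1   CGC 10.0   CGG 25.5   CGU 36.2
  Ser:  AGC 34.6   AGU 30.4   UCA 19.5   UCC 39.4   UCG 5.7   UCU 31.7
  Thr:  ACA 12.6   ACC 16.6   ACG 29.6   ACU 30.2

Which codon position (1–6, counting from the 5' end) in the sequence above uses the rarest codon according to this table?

6

Codon 1 AGA (Arg): 34.1 per 1000.
Codon 2 UCA (Ser): 19.5 per 1000.
Codon 3 AAU (Asn): 8.4 per 1000.
Codon 4 ACA (Thr): 12.6 per 1000.
Codon 5 GCA (Ala): 34.9 per 1000.
Codon 6 CUU (Leu): 5.3 per 1000.
Lowest frequency is 5.3 at codon 6.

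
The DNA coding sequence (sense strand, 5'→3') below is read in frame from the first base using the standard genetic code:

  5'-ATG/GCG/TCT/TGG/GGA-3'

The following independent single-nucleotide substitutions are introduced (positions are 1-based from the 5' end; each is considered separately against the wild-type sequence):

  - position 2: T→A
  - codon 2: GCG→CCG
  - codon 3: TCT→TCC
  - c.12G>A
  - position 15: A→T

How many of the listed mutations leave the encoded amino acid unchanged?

Codon 1: ATG (Met) → AAG (Lys) — missense.
Codon 2: GCG (Ala) → CCG (Pro) — missense.
Codon 3: TCT (Ser) → TCC (Ser) — synonymous.
Codon 4: TGG (Trp) → TGA (Stop) — nonsense.
Codon 5: GGA (Gly) → GGT (Gly) — synonymous.
Synonymous: 2 of 5.

2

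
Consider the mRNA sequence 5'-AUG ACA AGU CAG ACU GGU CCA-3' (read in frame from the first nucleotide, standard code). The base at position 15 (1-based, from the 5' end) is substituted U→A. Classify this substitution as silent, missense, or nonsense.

silent

Position 15 falls in codon 5: ACU → Thr.
After the substitution the codon is ACA → Thr.
Both encode Thr, so the change is synonymous.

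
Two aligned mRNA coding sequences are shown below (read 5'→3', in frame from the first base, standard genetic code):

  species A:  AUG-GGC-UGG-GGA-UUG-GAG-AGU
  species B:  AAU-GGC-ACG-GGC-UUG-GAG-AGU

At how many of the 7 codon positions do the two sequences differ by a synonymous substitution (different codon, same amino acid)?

1

Codon 1: AUG Met / AAU Asn — nonsynonymous.
Codon 2: GGC Gly / GGC Gly — identical.
Codon 3: UGG Trp / ACG Thr — nonsynonymous.
Codon 4: GGA Gly / GGC Gly — synonymous.
Codon 5: UUG Leu / UUG Leu — identical.
Codon 6: GAG Glu / GAG Glu — identical.
Codon 7: AGU Ser / AGU Ser — identical.
Synonymous differences: 1.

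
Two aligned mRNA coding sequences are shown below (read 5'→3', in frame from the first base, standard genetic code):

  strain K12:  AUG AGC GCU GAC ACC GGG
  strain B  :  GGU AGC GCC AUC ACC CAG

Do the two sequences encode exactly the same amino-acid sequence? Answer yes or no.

no

Codon 1: AUG Met / GGU Gly — nonsynonymous.
Codon 2: AGC Ser / AGC Ser — identical.
Codon 3: GCU Ala / GCC Ala — synonymous.
Codon 4: GAC Asp / AUC Ile — nonsynonymous.
Codon 5: ACC Thr / ACC Thr — identical.
Codon 6: GGG Gly / CAG Gln — nonsynonymous.
Nonsynonymous differences: 3 → different protein.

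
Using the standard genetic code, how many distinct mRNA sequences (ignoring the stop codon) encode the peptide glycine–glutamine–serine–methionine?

Gly: 4 codons.
Gln: 2 codons.
Ser: 6 codons.
Met: 1 codon.
4 × 2 × 6 × 1 = 48.

48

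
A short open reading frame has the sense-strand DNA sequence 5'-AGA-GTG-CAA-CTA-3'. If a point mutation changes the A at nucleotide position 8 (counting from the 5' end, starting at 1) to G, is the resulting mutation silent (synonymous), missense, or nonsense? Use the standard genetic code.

Position 8 falls in codon 3: CAA → Gln.
After the substitution the codon is CGA → Arg.
Gln ≠ Arg, so this is a missense mutation.

missense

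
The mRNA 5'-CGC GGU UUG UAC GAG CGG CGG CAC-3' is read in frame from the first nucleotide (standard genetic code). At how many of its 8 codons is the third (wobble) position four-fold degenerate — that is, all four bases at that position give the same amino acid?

4

Codon 1 CGC (Arg): third position 4-fold.
Codon 2 GGU (Gly): third position 4-fold.
Codon 3 UUG (Leu): third position 2-fold.
Codon 4 UAC (Tyr): third position 2-fold.
Codon 5 GAG (Glu): third position 2-fold.
Codon 6 CGG (Arg): third position 4-fold.
Codon 7 CGG (Arg): third position 4-fold.
Codon 8 CAC (His): third position 2-fold.
Four-fold degenerate third positions: 4.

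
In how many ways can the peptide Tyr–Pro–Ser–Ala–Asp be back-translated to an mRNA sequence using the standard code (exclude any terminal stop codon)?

384

Tyr: 2 codons.
Pro: 4 codons.
Ser: 6 codons.
Ala: 4 codons.
Asp: 2 codons.
2 × 4 × 6 × 4 × 2 = 384.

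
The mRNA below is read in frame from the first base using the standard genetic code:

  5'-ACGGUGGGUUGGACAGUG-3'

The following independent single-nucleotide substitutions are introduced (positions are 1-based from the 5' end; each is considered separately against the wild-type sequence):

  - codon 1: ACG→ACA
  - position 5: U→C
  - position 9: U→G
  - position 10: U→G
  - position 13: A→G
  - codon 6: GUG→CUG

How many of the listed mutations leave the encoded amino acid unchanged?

2

Codon 1: ACG (Thr) → ACA (Thr) — synonymous.
Codon 2: GUG (Val) → GCG (Ala) — missense.
Codon 3: GGU (Gly) → GGG (Gly) — synonymous.
Codon 4: UGG (Trp) → GGG (Gly) — missense.
Codon 5: ACA (Thr) → GCA (Ala) — missense.
Codon 6: GUG (Val) → CUG (Leu) — missense.
Synonymous: 2 of 6.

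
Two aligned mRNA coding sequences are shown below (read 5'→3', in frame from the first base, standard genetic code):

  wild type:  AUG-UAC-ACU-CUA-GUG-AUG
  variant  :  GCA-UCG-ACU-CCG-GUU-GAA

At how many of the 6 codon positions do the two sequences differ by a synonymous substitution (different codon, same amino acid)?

Codon 1: AUG Met / GCA Ala — nonsynonymous.
Codon 2: UAC Tyr / UCG Ser — nonsynonymous.
Codon 3: ACU Thr / ACU Thr — identical.
Codon 4: CUA Leu / CCG Pro — nonsynonymous.
Codon 5: GUG Val / GUU Val — synonymous.
Codon 6: AUG Met / GAA Glu — nonsynonymous.
Synonymous differences: 1.

1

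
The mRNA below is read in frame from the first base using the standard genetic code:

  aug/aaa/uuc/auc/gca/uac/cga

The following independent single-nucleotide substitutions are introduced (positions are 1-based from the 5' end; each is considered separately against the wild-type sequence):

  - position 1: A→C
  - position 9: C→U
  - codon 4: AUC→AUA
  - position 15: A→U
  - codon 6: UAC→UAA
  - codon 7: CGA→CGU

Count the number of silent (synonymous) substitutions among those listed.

4

Codon 1: AUG (Met) → CUG (Leu) — missense.
Codon 3: UUC (Phe) → UUU (Phe) — synonymous.
Codon 4: AUC (Ile) → AUA (Ile) — synonymous.
Codon 5: GCA (Ala) → GCU (Ala) — synonymous.
Codon 6: UAC (Tyr) → UAA (Stop) — nonsense.
Codon 7: CGA (Arg) → CGU (Arg) — synonymous.
Synonymous: 4 of 6.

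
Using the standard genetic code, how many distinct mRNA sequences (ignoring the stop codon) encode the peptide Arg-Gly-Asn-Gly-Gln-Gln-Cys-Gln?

Arg: 6 codons.
Gly: 4 codons.
Asn: 2 codons.
Gly: 4 codons.
Gln: 2 codons.
Gln: 2 codons.
Cys: 2 codons.
Gln: 2 codons.
6 × 4 × 2 × 4 × 2 × 2 × 2 × 2 = 3072.

3072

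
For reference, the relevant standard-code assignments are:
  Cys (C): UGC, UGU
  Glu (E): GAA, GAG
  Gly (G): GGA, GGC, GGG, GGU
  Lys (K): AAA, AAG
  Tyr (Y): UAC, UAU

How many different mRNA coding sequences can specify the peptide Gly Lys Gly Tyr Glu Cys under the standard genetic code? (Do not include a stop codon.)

Gly: 4 codons.
Lys: 2 codons.
Gly: 4 codons.
Tyr: 2 codons.
Glu: 2 codons.
Cys: 2 codons.
4 × 2 × 4 × 2 × 2 × 2 = 256.

256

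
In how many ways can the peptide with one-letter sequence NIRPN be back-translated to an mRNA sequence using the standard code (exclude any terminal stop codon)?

Asn: 2 codons.
Ile: 3 codons.
Arg: 6 codons.
Pro: 4 codons.
Asn: 2 codons.
2 × 3 × 6 × 4 × 2 = 288.

288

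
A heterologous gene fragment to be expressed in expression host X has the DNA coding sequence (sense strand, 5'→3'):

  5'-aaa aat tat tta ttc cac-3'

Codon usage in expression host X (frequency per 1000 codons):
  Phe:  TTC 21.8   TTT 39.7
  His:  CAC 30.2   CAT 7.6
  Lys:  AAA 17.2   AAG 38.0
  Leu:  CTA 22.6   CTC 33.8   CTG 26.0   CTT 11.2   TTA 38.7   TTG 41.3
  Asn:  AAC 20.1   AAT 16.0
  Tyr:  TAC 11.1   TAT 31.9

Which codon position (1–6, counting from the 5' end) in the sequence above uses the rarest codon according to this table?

Codon 1 AAA (Lys): 17.2 per 1000.
Codon 2 AAT (Asn): 16.0 per 1000.
Codon 3 TAT (Tyr): 31.9 per 1000.
Codon 4 TTA (Leu): 38.7 per 1000.
Codon 5 TTC (Phe): 21.8 per 1000.
Codon 6 CAC (His): 30.2 per 1000.
Lowest frequency is 16.0 at codon 2.

2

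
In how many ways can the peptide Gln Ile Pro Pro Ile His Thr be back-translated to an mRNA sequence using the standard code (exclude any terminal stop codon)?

2304

Gln: 2 codons.
Ile: 3 codons.
Pro: 4 codons.
Pro: 4 codons.
Ile: 3 codons.
His: 2 codons.
Thr: 4 codons.
2 × 3 × 4 × 4 × 3 × 2 × 4 = 2304.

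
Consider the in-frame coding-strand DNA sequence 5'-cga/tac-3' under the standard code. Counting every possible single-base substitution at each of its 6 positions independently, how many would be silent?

5

Codon 1 (CGA, Arg): 4 synonymous substitutions.
Codon 2 (TAC, Tyr): 1 synonymous substitution.
Total: 4 + 1 = 5.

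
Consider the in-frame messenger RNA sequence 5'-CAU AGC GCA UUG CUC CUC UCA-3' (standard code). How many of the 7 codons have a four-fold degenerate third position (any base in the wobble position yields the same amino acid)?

Codon 1 CAU (His): third position 2-fold.
Codon 2 AGC (Ser): third position 2-fold.
Codon 3 GCA (Ala): third position 4-fold.
Codon 4 UUG (Leu): third position 2-fold.
Codon 5 CUC (Leu): third position 4-fold.
Codon 6 CUC (Leu): third position 4-fold.
Codon 7 UCA (Ser): third position 4-fold.
Four-fold degenerate third positions: 4.

4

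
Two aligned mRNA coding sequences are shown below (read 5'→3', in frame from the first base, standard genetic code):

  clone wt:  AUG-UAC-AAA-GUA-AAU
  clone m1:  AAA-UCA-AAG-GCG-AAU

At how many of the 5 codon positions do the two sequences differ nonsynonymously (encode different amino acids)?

Codon 1: AUG Met / AAA Lys — nonsynonymous.
Codon 2: UAC Tyr / UCA Ser — nonsynonymous.
Codon 3: AAA Lys / AAG Lys — synonymous.
Codon 4: GUA Val / GCG Ala — nonsynonymous.
Codon 5: AAU Asn / AAU Asn — identical.
Nonsynonymous differences: 3.

3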